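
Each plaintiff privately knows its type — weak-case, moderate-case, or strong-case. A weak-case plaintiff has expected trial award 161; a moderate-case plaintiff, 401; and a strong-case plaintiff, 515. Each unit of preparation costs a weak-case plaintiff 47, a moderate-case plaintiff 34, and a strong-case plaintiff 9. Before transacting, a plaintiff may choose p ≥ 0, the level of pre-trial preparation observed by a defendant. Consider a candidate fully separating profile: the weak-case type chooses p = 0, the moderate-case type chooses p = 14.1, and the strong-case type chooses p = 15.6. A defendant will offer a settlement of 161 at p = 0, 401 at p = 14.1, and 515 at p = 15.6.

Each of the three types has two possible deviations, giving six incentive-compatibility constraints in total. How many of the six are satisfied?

4

Strong-case (own payoff 515 − 9×15.6 = 374.6): to p=0 gives 161 → no gain ✓; to p=14.1 gives 401 − 9×14.1 = 274.1 → no gain ✓.
Weak-case (own payoff 161): to p=14.1 gives 401 − 47×14.1 = -261.7 → no gain ✓; to p=15.6 gives 515 − 47×15.6 = -218.2 → no gain ✓.
Moderate-case (own payoff 401 − 34×14.1 = -78.4): to p=0 gives 161 → profitable ✗; to p=15.6 gives 515 − 34×15.6 = -15.4 → profitable ✗.
4 of the 6 constraints hold; not an equilibrium.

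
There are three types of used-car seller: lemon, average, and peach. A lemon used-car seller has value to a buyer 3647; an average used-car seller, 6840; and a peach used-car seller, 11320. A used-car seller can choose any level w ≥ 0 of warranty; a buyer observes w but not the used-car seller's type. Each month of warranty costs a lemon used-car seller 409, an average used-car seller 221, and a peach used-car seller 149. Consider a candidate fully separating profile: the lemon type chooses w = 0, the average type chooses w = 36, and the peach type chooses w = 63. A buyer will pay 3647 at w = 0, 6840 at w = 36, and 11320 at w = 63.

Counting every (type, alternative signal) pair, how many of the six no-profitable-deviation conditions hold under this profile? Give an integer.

Lemon (own payoff 3647): to w=36 gives 6840 − 409×36 = -7884 → no gain ✓; to w=63 gives 11320 − 409×63 = -14447 → no gain ✓.
Peach (own payoff 11320 − 149×63 = 1933): to w=0 gives 3647 → profitable ✗; to w=36 gives 6840 − 149×36 = 1476 → no gain ✓.
Average (own payoff 6840 − 221×36 = -1116): to w=0 gives 3647 → profitable ✗; to w=63 gives 11320 − 221×63 = -2603 → no gain ✓.
4 of the 6 constraints hold; not an equilibrium.

4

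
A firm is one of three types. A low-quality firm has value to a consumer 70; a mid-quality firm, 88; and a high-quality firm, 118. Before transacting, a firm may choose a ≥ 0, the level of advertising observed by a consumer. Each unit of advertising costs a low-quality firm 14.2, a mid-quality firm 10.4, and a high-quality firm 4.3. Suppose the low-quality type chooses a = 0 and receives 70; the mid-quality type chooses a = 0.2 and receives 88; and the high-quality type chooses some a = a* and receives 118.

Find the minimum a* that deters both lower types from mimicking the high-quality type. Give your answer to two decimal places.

3.38

Low-quality type (on-path payoff 70) won't mimic when 70 ≥ 118 − 14.2·a*, i.e. a* ≥ 3.38.
Mid-quality type (on-path payoff 88 − 10.4×0.2 = 85.92) won't mimic when 85.92 ≥ 118 − 10.4·a*, i.e. a* ≥ 3.08.
Both must hold, so a* = max(3.38, 3.08) = 3.38. The low-quality type's constraint binds.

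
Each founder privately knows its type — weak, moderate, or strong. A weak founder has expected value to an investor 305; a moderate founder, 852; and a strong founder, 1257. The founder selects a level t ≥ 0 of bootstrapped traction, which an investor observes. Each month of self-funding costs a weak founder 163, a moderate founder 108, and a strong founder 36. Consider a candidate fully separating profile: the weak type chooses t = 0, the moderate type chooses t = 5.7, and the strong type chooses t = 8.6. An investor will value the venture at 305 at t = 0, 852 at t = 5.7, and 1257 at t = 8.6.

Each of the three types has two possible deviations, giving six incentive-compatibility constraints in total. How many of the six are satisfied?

Strong (own payoff 1257 − 36×8.6 = 947.4): to t=0 gives 305 → no gain ✓; to t=5.7 gives 852 − 36×5.7 = 646.8 → no gain ✓.
Weak (own payoff 305): to t=5.7 gives 852 − 163×5.7 = -77.1 → no gain ✓; to t=8.6 gives 1257 − 163×8.6 = -144.8 → no gain ✓.
Moderate (own payoff 852 − 108×5.7 = 236.4): to t=0 gives 305 → profitable ✗; to t=8.6 gives 1257 − 108×8.6 = 328.2 → profitable ✗.
4 of the 6 constraints hold; not an equilibrium.

4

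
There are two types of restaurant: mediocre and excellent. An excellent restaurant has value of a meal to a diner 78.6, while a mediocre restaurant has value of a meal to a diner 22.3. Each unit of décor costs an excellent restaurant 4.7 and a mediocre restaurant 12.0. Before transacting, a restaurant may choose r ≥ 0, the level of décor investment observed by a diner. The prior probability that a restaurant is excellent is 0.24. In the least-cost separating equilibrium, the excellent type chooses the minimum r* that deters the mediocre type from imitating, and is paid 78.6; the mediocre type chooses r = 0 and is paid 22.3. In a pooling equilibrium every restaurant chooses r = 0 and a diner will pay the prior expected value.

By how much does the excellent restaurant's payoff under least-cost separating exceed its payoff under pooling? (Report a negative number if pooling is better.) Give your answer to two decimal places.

Least-cost separating signal: r* solves 22.3 = 78.6 − 12.0·r*, so r* = (78.6 − 22.3)/12.0 ≈ 4.6917.
Excellent type's separating payoff: 78.6 − 4.7 × r* = 78.6 − 4.7 × (78.6 − 22.3)/12.0 = 78.6 − 264.61/12.0 ≈ 56.5492.
Pooling payoff: 0.24 × 78.6 + 0.76 × 22.3 = 35.812.
Difference: 56.5492 − 35.812 = 20.7372, i.e. 20.74 to two decimal places.
The excellent type prefers to separate.

20.74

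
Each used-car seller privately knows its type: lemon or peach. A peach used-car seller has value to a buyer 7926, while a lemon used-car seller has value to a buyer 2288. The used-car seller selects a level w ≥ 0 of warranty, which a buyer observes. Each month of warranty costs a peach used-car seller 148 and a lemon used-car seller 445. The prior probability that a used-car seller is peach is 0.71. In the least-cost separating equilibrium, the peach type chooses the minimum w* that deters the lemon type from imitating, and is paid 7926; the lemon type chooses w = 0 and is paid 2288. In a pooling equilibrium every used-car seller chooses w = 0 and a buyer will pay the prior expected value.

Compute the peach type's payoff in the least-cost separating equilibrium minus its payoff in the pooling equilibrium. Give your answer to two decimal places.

Least-cost separating signal: w* solves 2288 = 7926 − 445·w*, so w* = (7926 − 2288)/445 ≈ 12.6697.
Peach type's separating payoff: 7926 − 148 × w* = 7926 − 148 × (7926 − 2288)/445 = 7926 − 834424/445 ≈ 6050.8899.
Pooling payoff: 0.71 × 7926 + 0.29 × 2288 = 6290.98.
Difference: 6050.8899 − 6290.98 = -240.0901, i.e. -240.09 to two decimal places.
The peach type would prefer the pooling outcome.

-240.09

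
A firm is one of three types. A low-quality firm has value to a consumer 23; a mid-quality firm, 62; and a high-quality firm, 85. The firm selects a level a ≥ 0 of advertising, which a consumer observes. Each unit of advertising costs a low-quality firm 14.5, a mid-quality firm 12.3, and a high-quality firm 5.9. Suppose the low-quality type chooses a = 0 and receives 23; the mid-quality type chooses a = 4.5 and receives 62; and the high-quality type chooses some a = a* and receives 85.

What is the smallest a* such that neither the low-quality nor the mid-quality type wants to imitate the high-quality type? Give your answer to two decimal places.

Low-quality type (on-path payoff 23) won't mimic when 23 ≥ 85 − 14.5·a*, i.e. a* ≥ 4.28.
Mid-quality type (on-path payoff 62 − 12.3×4.5 = 6.65) won't mimic when 6.65 ≥ 85 − 12.3·a*, i.e. a* ≥ 6.37.
Both must hold, so a* = max(4.28, 6.37) = 6.37. The mid-quality type's constraint binds.

6.37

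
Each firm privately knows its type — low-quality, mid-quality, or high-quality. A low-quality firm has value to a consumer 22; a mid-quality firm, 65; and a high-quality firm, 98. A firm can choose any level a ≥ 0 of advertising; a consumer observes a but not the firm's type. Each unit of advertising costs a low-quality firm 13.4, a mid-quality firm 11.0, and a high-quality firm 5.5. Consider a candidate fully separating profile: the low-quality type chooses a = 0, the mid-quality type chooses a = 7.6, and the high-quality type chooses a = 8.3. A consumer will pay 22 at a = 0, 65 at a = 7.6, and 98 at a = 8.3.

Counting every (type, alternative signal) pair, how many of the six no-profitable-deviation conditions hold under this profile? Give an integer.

4

Mid-quality (own payoff 65 − 11.0×7.6 = -18.6): to a=0 gives 22 → profitable ✗; to a=8.3 gives 98 − 11.0×8.3 = 6.7 → profitable ✗.
High-quality (own payoff 98 − 5.5×8.3 = 52.35): to a=0 gives 22 → no gain ✓; to a=7.6 gives 65 − 5.5×7.6 = 23.2 → no gain ✓.
Low-quality (own payoff 22): to a=7.6 gives 65 − 13.4×7.6 = -36.84 → no gain ✓; to a=8.3 gives 98 − 13.4×8.3 = -13.22 → no gain ✓.
4 of the 6 constraints hold; not an equilibrium.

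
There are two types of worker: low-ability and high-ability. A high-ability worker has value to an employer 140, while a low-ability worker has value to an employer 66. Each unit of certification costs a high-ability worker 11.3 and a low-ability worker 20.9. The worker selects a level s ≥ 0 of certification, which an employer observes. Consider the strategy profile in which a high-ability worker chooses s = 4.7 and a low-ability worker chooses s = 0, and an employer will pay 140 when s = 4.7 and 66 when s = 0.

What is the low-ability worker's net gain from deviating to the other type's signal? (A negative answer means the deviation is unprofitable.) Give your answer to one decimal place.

Playing s = 0 the low-ability worker receives 66.
Deviating to s = 4.7 brings payment 140 at cost 20.9 × 4.7 = 98.23, netting 41.77.
Gain from deviating: 41.77 − 66 = -24.23, i.e. -24.2 to one decimal place.
The gain is negative, so the low-ability type's incentive-compatibility constraint is satisfied.

-24.2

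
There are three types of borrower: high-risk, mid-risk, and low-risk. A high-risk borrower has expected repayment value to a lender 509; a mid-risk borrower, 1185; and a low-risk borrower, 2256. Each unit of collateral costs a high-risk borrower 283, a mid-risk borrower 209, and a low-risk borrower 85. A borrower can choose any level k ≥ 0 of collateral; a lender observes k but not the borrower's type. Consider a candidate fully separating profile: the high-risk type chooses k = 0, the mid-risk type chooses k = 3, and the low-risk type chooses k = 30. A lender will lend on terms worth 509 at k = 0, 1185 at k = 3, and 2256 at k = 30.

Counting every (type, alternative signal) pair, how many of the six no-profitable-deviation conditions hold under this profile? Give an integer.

Low-risk (own payoff 2256 − 85×30 = -294): to k=0 gives 509 → profitable ✗; to k=3 gives 1185 − 85×3 = 930 → profitable ✗.
Mid-risk (own payoff 1185 − 209×3 = 558): to k=0 gives 509 → no gain ✓; to k=30 gives 2256 − 209×30 = -4014 → no gain ✓.
High-risk (own payoff 509): to k=3 gives 1185 − 283×3 = 336 → no gain ✓; to k=30 gives 2256 − 283×30 = -6234 → no gain ✓.
4 of the 6 constraints hold; not an equilibrium.

4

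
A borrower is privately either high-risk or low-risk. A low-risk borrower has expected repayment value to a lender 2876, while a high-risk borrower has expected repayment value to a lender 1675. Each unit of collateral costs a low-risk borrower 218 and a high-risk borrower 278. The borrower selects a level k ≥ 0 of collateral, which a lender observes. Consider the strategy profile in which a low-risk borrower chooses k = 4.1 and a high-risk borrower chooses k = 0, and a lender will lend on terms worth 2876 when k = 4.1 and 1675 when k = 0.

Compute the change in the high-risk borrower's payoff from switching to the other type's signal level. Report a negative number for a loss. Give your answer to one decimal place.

Playing k = 0 the high-risk borrower receives 1675.
Deviating to k = 4.1 brings payment 2876 at cost 278 × 4.1 = 1139.8, netting 1736.2.
Gain from deviating: 1736.2 − 1675 = 61.2.
The gain is positive, so the high-risk type's incentive-compatibility constraint is violated — this profile is not a separating equilibrium.

61.2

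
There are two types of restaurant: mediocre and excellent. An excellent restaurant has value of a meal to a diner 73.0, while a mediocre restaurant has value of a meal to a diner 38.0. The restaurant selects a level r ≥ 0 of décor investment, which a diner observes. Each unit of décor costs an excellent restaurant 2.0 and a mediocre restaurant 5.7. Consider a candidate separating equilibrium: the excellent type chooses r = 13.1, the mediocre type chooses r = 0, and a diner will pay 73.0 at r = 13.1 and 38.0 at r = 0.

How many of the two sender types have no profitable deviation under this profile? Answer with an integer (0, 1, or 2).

Excellent type: signal → 73.0 − 2.0 × 13.1 = 46.8; deviate to 0 → 38.0. IC holds (46.8 ≥ 38.0).
Mediocre type: stay at 0 → 38.0; mimic → 73.0 − 5.7 × 13.1 = -1.67. IC holds (38.0 ≥ -1.67).
2 of 2 constraints hold, so this is a separating equilibrium.

2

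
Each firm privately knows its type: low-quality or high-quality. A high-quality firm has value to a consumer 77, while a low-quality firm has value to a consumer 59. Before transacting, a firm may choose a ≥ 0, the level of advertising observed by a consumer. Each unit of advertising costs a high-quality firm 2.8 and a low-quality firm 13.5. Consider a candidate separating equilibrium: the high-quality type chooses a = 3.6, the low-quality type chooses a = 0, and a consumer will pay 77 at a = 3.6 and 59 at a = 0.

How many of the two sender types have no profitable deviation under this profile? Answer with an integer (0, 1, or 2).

High-quality type: signal → 77 − 2.8 × 3.6 = 66.92; deviate to 0 → 59. IC holds (66.92 ≥ 59).
Low-quality type: stay at 0 → 59; mimic → 77 − 13.5 × 3.6 = 28.4. IC holds (59 ≥ 28.4).
2 of 2 constraints hold, so this is a separating equilibrium.

2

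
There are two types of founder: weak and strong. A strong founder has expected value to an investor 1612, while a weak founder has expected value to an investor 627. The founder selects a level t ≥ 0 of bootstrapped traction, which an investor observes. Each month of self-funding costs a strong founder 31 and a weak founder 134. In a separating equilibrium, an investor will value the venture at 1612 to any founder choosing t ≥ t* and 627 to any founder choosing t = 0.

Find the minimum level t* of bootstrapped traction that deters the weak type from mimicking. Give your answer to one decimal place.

7.4

A weak founder choosing t = 0 receives 627.
Imitating at t* instead would pay 1612 at cost 134·t*, netting 1612 − 134·t*.
Indifference: 627 = 1612 − 134·t*, so t* = (1612 − 627) / 134 ≈ 7.4.
This is the weak type's binding incentive-compatibility constraint; any t ≥ 7.4 sustains separation on that side.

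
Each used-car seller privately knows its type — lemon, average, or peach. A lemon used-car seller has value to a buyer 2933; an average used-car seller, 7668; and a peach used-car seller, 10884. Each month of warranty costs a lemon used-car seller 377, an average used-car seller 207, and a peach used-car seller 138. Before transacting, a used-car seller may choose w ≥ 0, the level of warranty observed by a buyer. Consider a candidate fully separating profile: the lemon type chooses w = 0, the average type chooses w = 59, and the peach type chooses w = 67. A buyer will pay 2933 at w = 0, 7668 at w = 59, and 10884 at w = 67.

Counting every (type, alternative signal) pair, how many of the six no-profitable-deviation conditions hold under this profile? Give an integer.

Peach (own payoff 10884 − 138×67 = 1638): to w=0 gives 2933 → profitable ✗; to w=59 gives 7668 − 138×59 = -474 → no gain ✓.
Lemon (own payoff 2933): to w=59 gives 7668 − 377×59 = -14575 → no gain ✓; to w=67 gives 10884 − 377×67 = -14375 → no gain ✓.
Average (own payoff 7668 − 207×59 = -4545): to w=0 gives 2933 → profitable ✗; to w=67 gives 10884 − 207×67 = -2985 → profitable ✗.
3 of the 6 constraints hold; not an equilibrium.

3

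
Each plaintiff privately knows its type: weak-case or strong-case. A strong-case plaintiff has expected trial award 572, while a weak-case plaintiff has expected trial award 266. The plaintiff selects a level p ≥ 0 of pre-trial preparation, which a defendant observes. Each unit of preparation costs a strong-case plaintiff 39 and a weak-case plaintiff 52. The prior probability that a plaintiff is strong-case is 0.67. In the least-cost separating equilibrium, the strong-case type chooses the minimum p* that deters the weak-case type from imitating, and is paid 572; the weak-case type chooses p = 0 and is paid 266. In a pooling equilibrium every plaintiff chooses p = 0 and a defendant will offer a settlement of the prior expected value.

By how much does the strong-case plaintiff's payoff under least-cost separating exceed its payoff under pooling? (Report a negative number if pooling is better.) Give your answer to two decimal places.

-128.52

Least-cost separating signal: p* solves 266 = 572 − 52·p*, so p* = (572 − 266)/52 ≈ 5.8846.
Strong-case type's separating payoff: 572 − 39 × p* = 572 − 39 × (572 − 266)/52 = 572 − 11934/52 = 342.5.
Pooling payoff: 0.67 × 572 + 0.33 × 266 = 471.02.
Difference: 342.5 − 471.02 = -128.52.
The strong-case type would prefer the pooling outcome.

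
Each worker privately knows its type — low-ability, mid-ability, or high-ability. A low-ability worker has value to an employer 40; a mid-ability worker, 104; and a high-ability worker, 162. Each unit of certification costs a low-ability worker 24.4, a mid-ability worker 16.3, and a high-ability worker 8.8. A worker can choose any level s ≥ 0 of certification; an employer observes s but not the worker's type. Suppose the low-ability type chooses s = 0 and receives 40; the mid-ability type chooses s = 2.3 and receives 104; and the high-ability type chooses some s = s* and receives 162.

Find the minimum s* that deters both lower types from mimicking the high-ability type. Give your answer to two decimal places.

Low-ability type (on-path payoff 40) won't mimic when 40 ≥ 162 − 24.4·s*, i.e. s* ≥ 5.00.
Mid-ability type (on-path payoff 104 − 16.3×2.3 = 66.51) won't mimic when 66.51 ≥ 162 − 16.3·s*, i.e. s* ≥ 5.86.
Both must hold, so s* = max(5.00, 5.86) = 5.86. The mid-ability type's constraint binds.

5.86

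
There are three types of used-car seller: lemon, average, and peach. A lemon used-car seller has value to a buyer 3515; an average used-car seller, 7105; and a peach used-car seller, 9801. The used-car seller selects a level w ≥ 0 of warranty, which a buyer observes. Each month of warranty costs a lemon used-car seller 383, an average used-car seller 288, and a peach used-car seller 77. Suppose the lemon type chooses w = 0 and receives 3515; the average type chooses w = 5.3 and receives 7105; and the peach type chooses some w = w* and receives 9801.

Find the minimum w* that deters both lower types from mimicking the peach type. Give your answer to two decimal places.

16.41

Average type (on-path payoff 7105 − 288×5.3 = 5578.6) won't mimic when 5578.6 ≥ 9801 − 288·w*, i.e. w* ≥ 14.66.
Lemon type (on-path payoff 3515) won't mimic when 3515 ≥ 9801 − 383·w*, i.e. w* ≥ 16.41.
Both must hold, so w* = max(16.41, 14.66) = 16.41. The lemon type's constraint binds.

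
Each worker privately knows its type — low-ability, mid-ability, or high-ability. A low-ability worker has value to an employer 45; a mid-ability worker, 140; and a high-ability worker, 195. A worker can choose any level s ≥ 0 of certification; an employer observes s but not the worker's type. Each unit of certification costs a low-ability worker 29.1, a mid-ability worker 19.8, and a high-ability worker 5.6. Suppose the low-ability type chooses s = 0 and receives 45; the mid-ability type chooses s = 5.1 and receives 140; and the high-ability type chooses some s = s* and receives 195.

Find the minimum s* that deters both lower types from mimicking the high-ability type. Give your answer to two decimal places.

7.88

Low-ability type (on-path payoff 45) won't mimic when 45 ≥ 195 − 29.1·s*, i.e. s* ≥ 5.15.
Mid-ability type (on-path payoff 140 − 19.8×5.1 = 39.02) won't mimic when 39.02 ≥ 195 − 19.8·s*, i.e. s* ≥ 7.88.
Both must hold, so s* = max(5.15, 7.88) = 7.88. The mid-ability type's constraint binds.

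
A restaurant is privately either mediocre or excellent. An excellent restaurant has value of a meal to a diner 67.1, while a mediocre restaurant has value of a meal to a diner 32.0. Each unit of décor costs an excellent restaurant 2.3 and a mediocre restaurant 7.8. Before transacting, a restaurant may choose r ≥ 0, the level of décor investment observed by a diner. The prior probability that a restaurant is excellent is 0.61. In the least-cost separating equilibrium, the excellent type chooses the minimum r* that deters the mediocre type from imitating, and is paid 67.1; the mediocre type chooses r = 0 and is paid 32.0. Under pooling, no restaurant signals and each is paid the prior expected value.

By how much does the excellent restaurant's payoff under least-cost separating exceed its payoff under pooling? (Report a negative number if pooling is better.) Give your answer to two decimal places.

Least-cost separating signal: r* solves 32.0 = 67.1 − 7.8·r*, so r* = (67.1 − 32.0)/7.8 = 4.5.
Excellent type's separating payoff: 67.1 − 2.3 × r* = 67.1 − 2.3 × (67.1 − 32.0)/7.8 = 67.1 − 80.73/7.8 = 56.75.
Pooling payoff: 0.61 × 67.1 + 0.39 × 32.0 = 53.411.
Difference: 56.75 − 53.411 = 3.339, i.e. 3.34 to two decimal places.
The excellent type prefers to separate.

3.34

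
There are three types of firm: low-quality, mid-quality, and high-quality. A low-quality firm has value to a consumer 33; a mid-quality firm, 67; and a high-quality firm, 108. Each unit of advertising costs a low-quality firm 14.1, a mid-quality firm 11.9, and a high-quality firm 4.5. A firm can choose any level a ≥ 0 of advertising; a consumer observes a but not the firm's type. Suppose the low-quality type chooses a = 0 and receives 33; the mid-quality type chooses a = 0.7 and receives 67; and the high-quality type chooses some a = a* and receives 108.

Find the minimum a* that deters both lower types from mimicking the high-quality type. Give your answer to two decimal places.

5.32

Low-quality type (on-path payoff 33) won't mimic when 33 ≥ 108 − 14.1·a*, i.e. a* ≥ 5.32.
Mid-quality type (on-path payoff 67 − 11.9×0.7 = 58.67) won't mimic when 58.67 ≥ 108 − 11.9·a*, i.e. a* ≥ 4.15.
Both must hold, so a* = max(5.32, 4.15) = 5.32. The low-quality type's constraint binds.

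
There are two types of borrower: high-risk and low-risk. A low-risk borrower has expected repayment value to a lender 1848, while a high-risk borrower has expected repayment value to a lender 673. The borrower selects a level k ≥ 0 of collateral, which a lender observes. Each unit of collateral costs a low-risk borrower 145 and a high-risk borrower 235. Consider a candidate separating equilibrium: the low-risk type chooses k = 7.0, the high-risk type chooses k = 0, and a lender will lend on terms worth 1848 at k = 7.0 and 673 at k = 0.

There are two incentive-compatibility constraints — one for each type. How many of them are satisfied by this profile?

2

Low-risk type: signal → 1848 − 145 × 7.0 = 833; deviate to 0 → 673. IC holds (833 ≥ 673).
High-risk type: stay at 0 → 673; mimic → 1848 − 235 × 7.0 = 203. IC holds (673 ≥ 203).
2 of 2 constraints hold, so this is a separating equilibrium.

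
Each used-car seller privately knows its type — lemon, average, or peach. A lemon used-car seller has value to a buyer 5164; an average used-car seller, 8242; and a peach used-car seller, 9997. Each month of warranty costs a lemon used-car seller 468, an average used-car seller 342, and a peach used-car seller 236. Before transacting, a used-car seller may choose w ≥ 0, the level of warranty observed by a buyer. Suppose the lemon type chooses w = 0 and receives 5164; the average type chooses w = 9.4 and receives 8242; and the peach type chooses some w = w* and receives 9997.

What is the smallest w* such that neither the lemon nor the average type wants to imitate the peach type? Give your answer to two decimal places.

14.53

Average type (on-path payoff 8242 − 342×9.4 = 5027.2) won't mimic when 5027.2 ≥ 9997 − 342·w*, i.e. w* ≥ 14.53.
Lemon type (on-path payoff 5164) won't mimic when 5164 ≥ 9997 − 468·w*, i.e. w* ≥ 10.33.
Both must hold, so w* = max(10.33, 14.53) = 14.53. The average type's constraint binds.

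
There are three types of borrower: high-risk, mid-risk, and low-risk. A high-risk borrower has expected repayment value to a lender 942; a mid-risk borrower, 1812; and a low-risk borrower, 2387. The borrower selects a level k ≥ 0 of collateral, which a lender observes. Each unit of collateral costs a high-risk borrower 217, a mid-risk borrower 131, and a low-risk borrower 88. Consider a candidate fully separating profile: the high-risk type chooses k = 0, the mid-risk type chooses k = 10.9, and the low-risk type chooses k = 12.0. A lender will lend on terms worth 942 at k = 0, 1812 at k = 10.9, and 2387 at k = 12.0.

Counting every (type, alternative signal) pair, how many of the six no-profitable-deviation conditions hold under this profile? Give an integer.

4

Low-risk (own payoff 2387 − 88×12.0 = 1331): to k=0 gives 942 → no gain ✓; to k=10.9 gives 1812 − 88×10.9 = 852.8 → no gain ✓.
Mid-risk (own payoff 1812 − 131×10.9 = 384.1): to k=0 gives 942 → profitable ✗; to k=12.0 gives 2387 − 131×12.0 = 815 → profitable ✗.
High-risk (own payoff 942): to k=10.9 gives 1812 − 217×10.9 = -553.3 → no gain ✓; to k=12.0 gives 2387 − 217×12.0 = -217 → no gain ✓.
4 of the 6 constraints hold; not an equilibrium.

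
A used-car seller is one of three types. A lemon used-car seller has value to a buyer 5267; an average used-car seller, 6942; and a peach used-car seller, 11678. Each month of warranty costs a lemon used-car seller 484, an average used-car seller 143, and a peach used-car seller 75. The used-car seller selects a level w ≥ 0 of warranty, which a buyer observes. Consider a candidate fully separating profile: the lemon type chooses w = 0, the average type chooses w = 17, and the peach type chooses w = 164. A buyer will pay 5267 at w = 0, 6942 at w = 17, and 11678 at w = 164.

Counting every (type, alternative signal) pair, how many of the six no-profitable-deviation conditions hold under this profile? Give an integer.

Average (own payoff 6942 − 143×17 = 4511): to w=0 gives 5267 → profitable ✗; to w=164 gives 11678 − 143×164 = -11774 → no gain ✓.
Lemon (own payoff 5267): to w=17 gives 6942 − 484×17 = -1286 → no gain ✓; to w=164 gives 11678 − 484×164 = -67698 → no gain ✓.
Peach (own payoff 11678 − 75×164 = -622): to w=0 gives 5267 → profitable ✗; to w=17 gives 6942 − 75×17 = 5667 → profitable ✗.
3 of the 6 constraints hold; not an equilibrium.

3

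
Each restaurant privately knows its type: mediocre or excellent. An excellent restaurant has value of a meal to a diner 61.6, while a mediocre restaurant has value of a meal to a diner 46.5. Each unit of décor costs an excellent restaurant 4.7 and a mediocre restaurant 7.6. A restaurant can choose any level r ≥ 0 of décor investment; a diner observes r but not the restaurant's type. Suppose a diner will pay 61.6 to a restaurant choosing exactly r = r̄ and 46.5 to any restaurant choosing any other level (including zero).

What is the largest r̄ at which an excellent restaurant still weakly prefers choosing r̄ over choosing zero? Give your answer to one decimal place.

Choosing r̄ yields the excellent type 61.6 − 4.7·r̄; choosing zero yields 46.5.
The excellent type is indifferent at 61.6 − 4.7·r̄ = 46.5, i.e. r̄ = (61.6 − 46.5) / 4.7 ≈ 3.2.
For any r̄ above 3.2 the excellent type would rather pool at zero, so separation collapses.

3.2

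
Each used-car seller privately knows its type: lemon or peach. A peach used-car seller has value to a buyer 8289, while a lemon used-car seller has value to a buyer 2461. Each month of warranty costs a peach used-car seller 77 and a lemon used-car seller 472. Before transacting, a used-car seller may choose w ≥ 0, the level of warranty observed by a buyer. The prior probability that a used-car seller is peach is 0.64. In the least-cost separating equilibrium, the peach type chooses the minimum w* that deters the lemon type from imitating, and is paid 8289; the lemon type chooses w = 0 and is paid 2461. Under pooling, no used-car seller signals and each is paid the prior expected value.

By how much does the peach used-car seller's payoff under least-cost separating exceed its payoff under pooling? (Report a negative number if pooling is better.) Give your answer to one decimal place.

1147.3

Least-cost separating signal: w* solves 2461 = 8289 − 472·w*, so w* = (8289 − 2461)/472 ≈ 12.3475.
Peach type's separating payoff: 8289 − 77 × w* = 8289 − 77 × (8289 − 2461)/472 = 8289 − 448756/472 ≈ 7338.246.
Pooling payoff: 0.64 × 8289 + 0.36 × 2461 = 6190.92.
Difference: 7338.246 − 6190.92 = 1147.326, i.e. 1147.3 to one decimal place.
The peach type prefers to separate.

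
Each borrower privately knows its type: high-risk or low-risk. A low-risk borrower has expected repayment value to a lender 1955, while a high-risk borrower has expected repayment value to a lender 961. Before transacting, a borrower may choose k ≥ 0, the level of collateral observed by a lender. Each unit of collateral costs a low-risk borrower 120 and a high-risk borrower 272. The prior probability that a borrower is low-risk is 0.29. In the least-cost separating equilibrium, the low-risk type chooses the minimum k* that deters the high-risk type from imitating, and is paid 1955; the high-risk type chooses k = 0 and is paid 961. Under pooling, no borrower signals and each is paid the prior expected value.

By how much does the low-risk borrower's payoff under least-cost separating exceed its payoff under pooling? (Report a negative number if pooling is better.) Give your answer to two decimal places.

Least-cost separating signal: k* solves 961 = 1955 − 272·k*, so k* = (1955 − 961)/272 ≈ 3.6544.
Low-risk type's separating payoff: 1955 − 120 × k* = 1955 − 120 × (1955 − 961)/272 = 1955 − 119280/272 ≈ 1516.4706.
Pooling payoff: 0.29 × 1955 + 0.71 × 961 = 1249.26.
Difference: 1516.4706 − 1249.26 = 267.2106, i.e. 267.21 to two decimal places.
The low-risk type prefers to separate.

267.21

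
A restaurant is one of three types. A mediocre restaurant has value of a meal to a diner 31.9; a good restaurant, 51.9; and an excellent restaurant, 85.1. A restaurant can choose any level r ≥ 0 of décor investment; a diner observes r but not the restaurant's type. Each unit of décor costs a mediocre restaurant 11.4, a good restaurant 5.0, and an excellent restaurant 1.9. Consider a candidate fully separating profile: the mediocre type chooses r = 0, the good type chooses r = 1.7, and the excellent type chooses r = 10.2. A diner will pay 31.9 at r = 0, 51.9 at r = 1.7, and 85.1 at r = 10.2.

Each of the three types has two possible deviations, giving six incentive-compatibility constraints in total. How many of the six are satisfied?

Mediocre (own payoff 31.9): to r=1.7 gives 51.9 − 11.4×1.7 = 32.52 → profitable ✗; to r=10.2 gives 85.1 − 11.4×10.2 = -31.18 → no gain ✓.
Good (own payoff 51.9 − 5.0×1.7 = 43.4): to r=0 gives 31.9 → no gain ✓; to r=10.2 gives 85.1 − 5.0×10.2 = 34.1 → no gain ✓.
Excellent (own payoff 85.1 − 1.9×10.2 = 65.72): to r=0 gives 31.9 → no gain ✓; to r=1.7 gives 51.9 − 1.9×1.7 = 48.67 → no gain ✓.
5 of the 6 constraints hold; not an equilibrium.

5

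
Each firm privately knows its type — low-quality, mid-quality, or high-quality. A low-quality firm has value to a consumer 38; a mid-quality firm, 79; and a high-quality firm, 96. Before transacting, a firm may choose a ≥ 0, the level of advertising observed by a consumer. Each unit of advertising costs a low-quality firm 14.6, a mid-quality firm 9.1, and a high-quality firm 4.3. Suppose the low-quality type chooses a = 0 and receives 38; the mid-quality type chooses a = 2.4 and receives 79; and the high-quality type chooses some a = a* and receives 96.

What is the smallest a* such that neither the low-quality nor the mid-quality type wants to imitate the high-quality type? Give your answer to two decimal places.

Mid-quality type (on-path payoff 79 − 9.1×2.4 = 57.16) won't mimic when 57.16 ≥ 96 − 9.1·a*, i.e. a* ≥ 4.27.
Low-quality type (on-path payoff 38) won't mimic when 38 ≥ 96 − 14.6·a*, i.e. a* ≥ 3.97.
Both must hold, so a* = max(3.97, 4.27) = 4.27. The mid-quality type's constraint binds.

4.27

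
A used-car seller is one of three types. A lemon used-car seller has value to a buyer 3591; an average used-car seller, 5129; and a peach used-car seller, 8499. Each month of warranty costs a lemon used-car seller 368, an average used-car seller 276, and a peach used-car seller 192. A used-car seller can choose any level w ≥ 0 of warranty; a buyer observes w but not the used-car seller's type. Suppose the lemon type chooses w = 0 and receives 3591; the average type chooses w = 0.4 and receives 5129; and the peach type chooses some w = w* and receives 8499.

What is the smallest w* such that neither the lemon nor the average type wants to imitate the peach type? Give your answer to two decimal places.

Average type (on-path payoff 5129 − 276×0.4 = 5018.6) won't mimic when 5018.6 ≥ 8499 − 276·w*, i.e. w* ≥ 12.61.
Lemon type (on-path payoff 3591) won't mimic when 3591 ≥ 8499 − 368·w*, i.e. w* ≥ 13.34.
Both must hold, so w* = max(13.34, 12.61) = 13.34. The lemon type's constraint binds.

13.34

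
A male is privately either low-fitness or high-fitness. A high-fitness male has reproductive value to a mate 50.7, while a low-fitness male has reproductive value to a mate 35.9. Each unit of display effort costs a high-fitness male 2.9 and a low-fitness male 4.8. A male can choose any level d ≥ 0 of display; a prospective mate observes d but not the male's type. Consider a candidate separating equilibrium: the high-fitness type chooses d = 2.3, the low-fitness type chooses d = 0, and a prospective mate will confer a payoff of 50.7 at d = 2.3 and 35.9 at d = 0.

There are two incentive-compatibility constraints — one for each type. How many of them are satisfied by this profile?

High-fitness type: signal → 50.7 − 2.9 × 2.3 = 44.03; deviate to 0 → 35.9. IC holds (44.03 ≥ 35.9).
Low-fitness type: stay at 0 → 35.9; mimic → 50.7 − 4.8 × 2.3 = 39.66. IC fails (35.9 < 39.66).
1 of 2 constraints hold, so this profile is not an equilibrium.

1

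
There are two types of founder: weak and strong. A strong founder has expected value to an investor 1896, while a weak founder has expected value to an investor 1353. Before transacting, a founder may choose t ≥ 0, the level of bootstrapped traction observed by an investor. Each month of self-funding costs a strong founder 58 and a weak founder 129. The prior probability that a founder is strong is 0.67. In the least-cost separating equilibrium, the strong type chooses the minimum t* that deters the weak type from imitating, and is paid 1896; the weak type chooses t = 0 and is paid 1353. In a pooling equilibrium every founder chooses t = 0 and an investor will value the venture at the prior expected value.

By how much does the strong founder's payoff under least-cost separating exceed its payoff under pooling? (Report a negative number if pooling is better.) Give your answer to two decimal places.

Least-cost separating signal: t* solves 1353 = 1896 − 129·t*, so t* = (1896 − 1353)/129 ≈ 4.2093.
Strong type's separating payoff: 1896 − 58 × t* = 1896 − 58 × (1896 − 1353)/129 = 1896 − 31494/129 ≈ 1651.8605.
Pooling payoff: 0.67 × 1896 + 0.33 × 1353 = 1716.81.
Difference: 1651.8605 − 1716.81 = -64.9495, i.e. -64.95 to two decimal places.
The strong type would prefer the pooling outcome.

-64.95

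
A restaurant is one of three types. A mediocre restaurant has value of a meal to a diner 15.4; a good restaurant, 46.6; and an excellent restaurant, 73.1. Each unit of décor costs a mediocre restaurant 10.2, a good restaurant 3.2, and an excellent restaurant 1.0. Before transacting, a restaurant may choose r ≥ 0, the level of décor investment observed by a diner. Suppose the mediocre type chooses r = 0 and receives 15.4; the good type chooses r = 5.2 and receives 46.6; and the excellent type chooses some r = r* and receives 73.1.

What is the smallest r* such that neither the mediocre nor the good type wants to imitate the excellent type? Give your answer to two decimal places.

Mediocre type (on-path payoff 15.4) won't mimic when 15.4 ≥ 73.1 − 10.2·r*, i.e. r* ≥ 5.66.
Good type (on-path payoff 46.6 − 3.2×5.2 = 29.96) won't mimic when 29.96 ≥ 73.1 − 3.2·r*, i.e. r* ≥ 13.48.
Both must hold, so r* = max(5.66, 13.48) = 13.48. The good type's constraint binds.

13.48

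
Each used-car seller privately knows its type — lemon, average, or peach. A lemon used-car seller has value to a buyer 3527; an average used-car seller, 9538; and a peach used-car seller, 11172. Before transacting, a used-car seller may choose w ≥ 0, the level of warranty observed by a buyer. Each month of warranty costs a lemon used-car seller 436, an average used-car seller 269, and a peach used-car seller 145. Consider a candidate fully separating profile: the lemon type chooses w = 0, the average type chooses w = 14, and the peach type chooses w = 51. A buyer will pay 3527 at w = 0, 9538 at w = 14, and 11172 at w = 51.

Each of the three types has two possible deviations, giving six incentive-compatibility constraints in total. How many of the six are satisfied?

Lemon (own payoff 3527): to w=14 gives 9538 − 436×14 = 3434 → no gain ✓; to w=51 gives 11172 − 436×51 = -11064 → no gain ✓.
Average (own payoff 9538 − 269×14 = 5772): to w=0 gives 3527 → no gain ✓; to w=51 gives 11172 − 269×51 = -2547 → no gain ✓.
Peach (own payoff 11172 − 145×51 = 3777): to w=0 gives 3527 → no gain ✓; to w=14 gives 9538 − 145×14 = 7508 → profitable ✗.
5 of the 6 constraints hold; not an equilibrium.

5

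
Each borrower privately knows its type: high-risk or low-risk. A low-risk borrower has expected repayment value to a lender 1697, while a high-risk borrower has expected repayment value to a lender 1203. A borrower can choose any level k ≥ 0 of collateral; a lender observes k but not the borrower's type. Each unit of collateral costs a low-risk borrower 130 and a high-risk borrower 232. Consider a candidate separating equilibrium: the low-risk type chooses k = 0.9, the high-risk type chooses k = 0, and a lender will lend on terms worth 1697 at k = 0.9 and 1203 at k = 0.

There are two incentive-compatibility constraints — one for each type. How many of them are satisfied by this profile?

Low-risk type: signal → 1697 − 130 × 0.9 = 1580; deviate to 0 → 1203. IC holds (1580 ≥ 1203).
High-risk type: stay at 0 → 1203; mimic → 1697 − 232 × 0.9 = 1488.2. IC fails (1203 < 1488.2).
1 of 2 constraints hold, so this profile is not an equilibrium.

1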